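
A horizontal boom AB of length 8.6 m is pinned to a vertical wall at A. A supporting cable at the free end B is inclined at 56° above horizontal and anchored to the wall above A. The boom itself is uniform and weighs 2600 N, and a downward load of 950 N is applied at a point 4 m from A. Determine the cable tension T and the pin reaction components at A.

ΣM about A: T·sin56°·8.6 − 2600·4.3 − 950·4 = 0 → T = 14980/(8.6·0.829038) = 2101.06 ≈ 2101 N.
ΣF_x = 0: A_x − T·cos56° = 0 → A_x = 2101.06 × 0.559193 = 1175 N.
ΣF_y = 0: A_y + T·sin56° − 2600 − 950 = 0 → A_y = 3550 − 2101.06 × 0.829038 = 1808 N.

T = 2101 N, A_x = 1175 N, A_y = 1808 N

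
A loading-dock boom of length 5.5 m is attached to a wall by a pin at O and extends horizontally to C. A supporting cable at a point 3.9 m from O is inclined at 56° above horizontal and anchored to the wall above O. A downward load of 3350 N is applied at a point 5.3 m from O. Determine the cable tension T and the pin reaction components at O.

ΣM about O: T·sin56°·3.9 − 3350·5.3 = 0 → T = 17755/(3.9·0.829038) = 5491.38 ≈ 5491 N.
ΣF_x = 0: O_x − T·cos56° = 0 → O_x = 5491.38 × 0.559193 = 3071 N.
ΣF_y = 0: O_y + T·sin56° − 3350 = 0 → O_y = 3350 − 5491.38 × 0.829038 = -1203 N.

T = 5491 N, O_x = 3071 N, O_y = -1203 N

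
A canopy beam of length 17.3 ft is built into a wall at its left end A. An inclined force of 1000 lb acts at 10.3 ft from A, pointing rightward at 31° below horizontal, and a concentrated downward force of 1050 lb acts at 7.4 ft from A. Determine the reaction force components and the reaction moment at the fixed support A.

ΣF_x = 0: A_x + 1000·cos31° = 0 → A_x = -857.2 lb.
ΣF_y = 0: A_y − 1000·sin31° − 1050 = 0 → A_y = 1565 lb.
ΣM about A: M_A − 1000·sin31°·10.3 − 1050·7.4 = 0 → M_A = 13070 lb·ft.

A_x = -857.2 lb, A_y = 1565 lb, M_A = 13070 lb·ft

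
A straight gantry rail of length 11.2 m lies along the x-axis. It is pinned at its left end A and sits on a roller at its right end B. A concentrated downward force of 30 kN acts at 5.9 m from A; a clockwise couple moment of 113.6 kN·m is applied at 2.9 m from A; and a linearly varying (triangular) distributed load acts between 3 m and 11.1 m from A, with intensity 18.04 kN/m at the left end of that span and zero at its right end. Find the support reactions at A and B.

A_x = 0, A_y = 39.93 kN, B_y = 63.13 kN

Resultant of the triangular load: ½ × 18.04 × 8.1 = 73.062 kN, acting at 5.7 m from A (one-third of the span from the peak).
Moments about A: B_y·11.2 − 30·5.9 − 113.6 − (½·18.04·8.1)·5.7 = 0 → B_y = 707.0534/11.2 = 63.1298 ≈ 63.13 kN.
ΣF_y = 0: A_y + 63.1298 − 30 − ½·18.04·8.1 = 0 → A_y = 39.93 kN.
ΣF_x = 0: no horizontal applied forces, so A_x = 0.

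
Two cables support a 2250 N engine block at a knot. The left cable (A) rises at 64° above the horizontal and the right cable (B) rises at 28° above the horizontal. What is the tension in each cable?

ΣF_x = 0: −T_A·cos64° + T_B·cos28° = 0 → T_B = 0.496486·T_A.
ΣF_y = 0: T_A·sin64° + T_B·sin28° = 2250.
Substitute: T_A·(0.898794 + 0.496486·0.469472) = 2250 → T_A = 1987.84 ≈ 1988 N.
Then T_B = 0.496486 × 1987.84 = 986.9 N.

T_A = 1988 N, T_B = 986.9 N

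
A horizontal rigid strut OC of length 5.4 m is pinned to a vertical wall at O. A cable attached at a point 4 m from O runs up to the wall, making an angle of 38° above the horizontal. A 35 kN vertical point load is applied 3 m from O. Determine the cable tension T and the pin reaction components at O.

T = 42.64 kN, O_x = 33.60 kN, O_y = 8.750 kN

ΣM about O: T·sin38°·4 − 35·3 = 0 → T = 105/(4·0.615661) = 42.6371 ≈ 42.64 kN.
ΣF_x = 0: O_x − T·cos38° = 0 → O_x = 42.6371 × 0.788011 = 33.60 kN.
ΣF_y = 0: O_y + T·sin38° − 35 = 0 → O_y = 35 − 42.6371 × 0.615661 = 8.750 kN.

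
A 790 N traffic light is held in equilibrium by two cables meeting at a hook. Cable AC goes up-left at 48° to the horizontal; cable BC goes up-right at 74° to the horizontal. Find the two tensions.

T_AC = 256.8 N, T_BC = 623.3 N

ΣF_x = 0: −T_AC·cos48° + T_BC·cos74° = 0 → T_BC = 2.42758·T_AC.
ΣF_y = 0: T_AC·sin48° + T_BC·sin74° = 790.
Substitute: T_AC·(0.743145 + 2.42758·0.961262) = 790 → T_AC = 256.77 ≈ 256.8 N.
Then T_BC = 2.42758 × 256.77 = 623.3 N.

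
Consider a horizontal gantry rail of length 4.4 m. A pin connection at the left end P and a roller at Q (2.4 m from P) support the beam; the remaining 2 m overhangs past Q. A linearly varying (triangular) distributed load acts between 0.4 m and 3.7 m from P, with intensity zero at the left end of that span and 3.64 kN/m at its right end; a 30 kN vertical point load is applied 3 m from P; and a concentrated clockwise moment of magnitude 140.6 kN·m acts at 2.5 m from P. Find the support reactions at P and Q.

Resultant of the triangular load: ½ × 3.64 × 3.3 = 6.006 kN, acting at 2.6 m from P (one-third of the span from the peak).
Moments about P: Q_y·2.4 − (½·3.64·3.3)·2.6 − 30·3 − 140.6 = 0 → Q_y = 246.2156/2.4 = 102.59 ≈ 102.6 kN.
ΣF_y = 0: P_y + 102.59 − ½·3.64·3.3 − 30 = 0 → P_y = -66.58 kN.
ΣF_x = 0: no horizontal applied forces, so P_x = 0.

P_x = 0, P_y = -66.58 kN, Q_y = 102.6 kN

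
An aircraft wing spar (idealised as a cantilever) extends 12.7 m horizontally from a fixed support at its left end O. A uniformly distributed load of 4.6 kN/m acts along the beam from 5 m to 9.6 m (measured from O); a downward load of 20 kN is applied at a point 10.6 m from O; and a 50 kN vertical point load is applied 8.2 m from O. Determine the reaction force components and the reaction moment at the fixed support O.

Resultant of the distributed load: 4.6 × 4.6 = 21.16 kN at 7.3 m from O.
ΣF_x = 0: O_x = 0.
ΣF_y = 0: O_y − 4.6·4.6 − 20 − 50 = 0 → O_y = 91.16 kN.
ΣM about O: M_O − (4.6·4.6)·7.3 − 20·10.6 − 50·8.2 = 0 → M_O = 776.5 kN·m.

O_x = 0, O_y = 91.16 kN, M_O = 776.5 kN·m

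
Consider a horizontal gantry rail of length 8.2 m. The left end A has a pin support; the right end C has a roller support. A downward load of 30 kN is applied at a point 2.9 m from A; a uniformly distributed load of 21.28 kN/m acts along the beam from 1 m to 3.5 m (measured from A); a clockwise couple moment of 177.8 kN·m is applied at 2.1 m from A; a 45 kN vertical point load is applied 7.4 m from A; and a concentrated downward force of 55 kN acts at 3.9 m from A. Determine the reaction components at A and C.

Resultant of the distributed load: 21.28 × 2.5 = 53.2 kN at 2.25 m from A.
Taking moments about A: C_y·8.2 − 30·2.9 − (21.28·2.5)·2.25 − 177.8 − 45·7.4 − 55·3.9 = 0 → C_y = 932/8.2 = 113.659 ≈ 113.7 kN.
ΣF_y = 0: A_y + 113.659 − 30 − 21.28·2.5 − 45 − 55 = 0 → A_y = 69.54 kN.
ΣF_x = 0: no horizontal applied forces, so A_x = 0.

A_x = 0, A_y = 69.54 kN, C_y = 113.7 kN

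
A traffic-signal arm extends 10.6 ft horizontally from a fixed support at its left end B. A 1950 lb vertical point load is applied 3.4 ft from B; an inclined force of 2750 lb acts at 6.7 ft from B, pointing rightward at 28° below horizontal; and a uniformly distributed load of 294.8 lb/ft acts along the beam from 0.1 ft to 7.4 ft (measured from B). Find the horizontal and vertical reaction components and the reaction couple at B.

B_x = -2428 lb, B_y = 5393 lb, M_B = 23350 lb·ft

Resultant of the distributed load: 294.8 × 7.3 = 2152.04 lb at 3.75 ft from B.
ΣF_x = 0: B_x + 2750·cos28° = 0 → B_x = -2428 lb.
ΣF_y = 0: B_y − 1950 − 2750·sin28° − 294.8·7.3 = 0 → B_y = 5393 lb.
ΣM about B: M_B − 1950·3.4 − 2750·sin28°·6.7 − (294.8·7.3)·3.75 = 0 → M_B = 23350 lb·ft.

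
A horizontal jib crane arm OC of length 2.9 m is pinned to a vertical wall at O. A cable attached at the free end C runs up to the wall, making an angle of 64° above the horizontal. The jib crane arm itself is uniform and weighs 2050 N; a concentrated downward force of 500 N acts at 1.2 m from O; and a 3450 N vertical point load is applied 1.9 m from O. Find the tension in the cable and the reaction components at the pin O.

T = 3885 N, O_x = 1703 N, O_y = 2508 N

ΣM about O: T·sin64°·2.9 − 2050·1.45 − 500·1.2 − 3450·1.9 = 0 → T = 10127.5/(2.9·0.898794) = 3885.47 ≈ 3885 N.
ΣF_x = 0: O_x − T·cos64° = 0 → O_x = 3885.47 × 0.438371 = 1703 N.
ΣF_y = 0: O_y + T·sin64° − 2050 − 500 − 3450 = 0 → O_y = 6000 − 3885.47 × 0.898794 = 2508 N.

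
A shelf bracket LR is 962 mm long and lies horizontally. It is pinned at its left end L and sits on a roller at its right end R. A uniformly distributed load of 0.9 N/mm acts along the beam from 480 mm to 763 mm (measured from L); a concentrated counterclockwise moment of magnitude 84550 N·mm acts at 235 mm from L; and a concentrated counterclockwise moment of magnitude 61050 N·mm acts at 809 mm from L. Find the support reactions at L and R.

Resultant of the distributed load: 0.9 × 283 = 254.7 N at 621.5 mm from L.
Moments about L: R_y·962 − (0.9·283)·621.5 + 84550 + 61050 = 0 → R_y = 12696.05/962 = 13.1976 ≈ 13.20 N.
ΣF_y = 0: L_y + 13.1976 − 0.9·283 = 0 → L_y = 241.5 N.
ΣF_x = 0: no horizontal applied forces, so L_x = 0.

L_x = 0, L_y = 241.5 N, R_y = 13.20 N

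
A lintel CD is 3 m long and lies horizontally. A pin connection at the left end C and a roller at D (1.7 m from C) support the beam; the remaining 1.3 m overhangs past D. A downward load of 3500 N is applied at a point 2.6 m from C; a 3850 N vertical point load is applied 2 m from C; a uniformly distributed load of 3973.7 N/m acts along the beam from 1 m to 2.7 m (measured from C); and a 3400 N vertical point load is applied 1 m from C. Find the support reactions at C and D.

C_x = 0, C_y = -1728 N, D_y = 19230 N

Resultant of the distributed load: 3973.7 × 1.7 = 6755.29 N at 1.85 m from C.
Moments about C: D_y·1.7 − 3500·2.6 − 3850·2 − (3973.7·1.7)·1.85 − 3400·1 = 0 → D_y = 32697.2865/1.7 = 19233.7 ≈ 19230 N.
ΣF_y = 0: C_y + 19233.7 − 3500 − 3850 − 3973.7·1.7 − 3400 = 0 → C_y = -1728 N.
ΣF_x = 0: no horizontal applied forces, so C_x = 0.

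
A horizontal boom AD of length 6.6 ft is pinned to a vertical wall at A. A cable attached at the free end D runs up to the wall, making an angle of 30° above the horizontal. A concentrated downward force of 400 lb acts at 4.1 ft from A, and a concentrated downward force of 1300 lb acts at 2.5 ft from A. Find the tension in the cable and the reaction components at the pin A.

T = 1482 lb, A_x = 1283 lb, A_y = 959.1 lb

ΣM about A: T·sin30°·6.6 − 400·4.1 − 1300·2.5 = 0 → T = 4890/(6.6·0.5) = 1481.82 ≈ 1482 lb.
ΣF_x = 0: A_x − T·cos30° = 0 → A_x = 1481.82 × 0.866025 = 1283 lb.
ΣF_y = 0: A_y + T·sin30° − 400 − 1300 = 0 → A_y = 1700 − 1481.82 × 0.5 = 959.1 lb.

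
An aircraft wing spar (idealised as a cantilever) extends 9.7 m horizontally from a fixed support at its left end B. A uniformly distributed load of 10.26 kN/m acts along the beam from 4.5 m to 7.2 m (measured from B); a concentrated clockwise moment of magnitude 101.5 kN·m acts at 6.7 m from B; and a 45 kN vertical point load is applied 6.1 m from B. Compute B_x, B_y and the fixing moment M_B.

Resultant of the distributed load: 10.26 × 2.7 = 27.702 kN at 5.85 m from B.
ΣF_x = 0: B_x = 0.
ΣF_y = 0: B_y − 10.26·2.7 − 45 = 0 → B_y = 72.70 kN.
ΣM about B: M_B − (10.26·2.7)·5.85 − 101.5 − 45·6.1 = 0 → M_B = 538.1 kN·m.

B_x = 0, B_y = 72.70 kN, M_B = 538.1 kN·m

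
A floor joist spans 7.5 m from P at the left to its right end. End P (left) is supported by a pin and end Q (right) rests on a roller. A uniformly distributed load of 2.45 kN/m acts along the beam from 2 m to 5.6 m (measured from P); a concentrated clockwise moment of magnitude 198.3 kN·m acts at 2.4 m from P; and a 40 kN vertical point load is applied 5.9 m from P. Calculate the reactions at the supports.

Resultant of the distributed load: 2.45 × 3.6 = 8.82 kN at 3.8 m from P.
Taking moments about P: Q_y·7.5 − (2.45·3.6)·3.8 − 198.3 − 40·5.9 = 0 → Q_y = 467.816/7.5 = 62.3755 ≈ 62.38 kN.
ΣF_y = 0: P_y + 62.3755 − 2.45·3.6 − 40 = 0 → P_y = -13.56 kN.
ΣF_x = 0: no horizontal applied forces, so P_x = 0.

P_x = 0, P_y = -13.56 kN, Q_y = 62.38 kN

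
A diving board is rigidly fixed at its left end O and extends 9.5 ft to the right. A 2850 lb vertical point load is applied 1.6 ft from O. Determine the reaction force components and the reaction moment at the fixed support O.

O_x = 0, O_y = 2850 lb, M_O = 4560 lb·ft

ΣF_x = 0: O_x = 0.
ΣF_y = 0: O_y − 2850 = 0 → O_y = 2850 lb.
ΣM about O: M_O − 2850·1.6 = 0 → M_O = 4560 lb·ft.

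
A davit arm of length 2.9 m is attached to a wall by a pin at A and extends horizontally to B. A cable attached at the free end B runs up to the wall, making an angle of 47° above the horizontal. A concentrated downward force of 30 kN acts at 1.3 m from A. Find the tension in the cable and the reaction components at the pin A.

T = 18.39 kN, A_x = 12.54 kN, A_y = 16.55 kN

ΣM about A: T·sin47°·2.9 − 30·1.3 = 0 → T = 39/(2.9·0.731354) = 18.3882 ≈ 18.39 kN.
ΣF_x = 0: A_x − T·cos47° = 0 → A_x = 18.3882 × 0.681998 = 12.54 kN.
ΣF_y = 0: A_y + T·sin47° − 30 = 0 → A_y = 30 − 18.3882 × 0.731354 = 16.55 kN.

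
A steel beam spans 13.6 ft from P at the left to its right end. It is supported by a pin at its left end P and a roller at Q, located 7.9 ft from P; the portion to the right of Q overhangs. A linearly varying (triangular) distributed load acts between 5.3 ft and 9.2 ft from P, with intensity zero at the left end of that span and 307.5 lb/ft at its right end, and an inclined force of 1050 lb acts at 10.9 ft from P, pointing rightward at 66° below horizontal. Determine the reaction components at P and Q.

P_x = -427.1 lb, P_y = -364.3 lb, Q_y = 1923 lb

Resultant of the triangular load: ½ × 307.5 × 3.9 = 599.625 lb, acting at 7.9 ft from P (one-third of the span from the peak).
Moments about P: Q_y·7.9 − (½·307.5·3.9)·7.9 − 1050·sin66°·10.9 = 0 → Q_y = 15192.6/7.9 = 1923.11 ≈ 1923 lb.
ΣF_y = 0: P_y + 1923.11 − ½·307.5·3.9 − 1050·sin66° = 0 → P_y = -364.3 lb.
ΣF_x = 0: P_x + 1050·cos66° = 0 → P_x = -427.1 lb.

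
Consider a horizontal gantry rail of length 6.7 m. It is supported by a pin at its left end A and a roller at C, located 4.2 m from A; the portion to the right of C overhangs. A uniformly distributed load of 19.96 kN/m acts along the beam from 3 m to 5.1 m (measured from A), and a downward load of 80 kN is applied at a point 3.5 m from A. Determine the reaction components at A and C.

A_x = 0, A_y = 14.83 kN, C_y = 107.1 kN

Resultant of the distributed load: 19.96 × 2.1 = 41.916 kN at 4.05 m from A.
Taking moments about A: C_y·4.2 − (19.96·2.1)·4.05 − 80·3.5 = 0 → C_y = 449.7598/4.2 = 107.086 ≈ 107.1 kN.
ΣF_y = 0: A_y + 107.086 − 19.96·2.1 − 80 = 0 → A_y = 14.83 kN.
ΣF_x = 0: no horizontal applied forces, so A_x = 0.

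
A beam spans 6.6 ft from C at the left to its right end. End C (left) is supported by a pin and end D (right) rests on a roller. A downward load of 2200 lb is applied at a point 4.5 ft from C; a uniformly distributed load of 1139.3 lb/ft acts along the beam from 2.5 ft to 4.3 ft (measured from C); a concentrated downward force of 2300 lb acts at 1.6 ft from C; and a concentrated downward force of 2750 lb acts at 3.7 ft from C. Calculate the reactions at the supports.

C_x = 0, C_y = 4645 lb, D_y = 4656 lb

Resultant of the distributed load: 1139.3 × 1.8 = 2050.74 lb at 3.4 ft from C.
Moments about C: D_y·6.6 − 2200·4.5 − (1139.3·1.8)·3.4 − 2300·1.6 − 2750·3.7 = 0 → D_y = 30727.516/6.6 = 4655.68 ≈ 4656 lb.
ΣF_y = 0: C_y + 4655.68 − 2200 − 1139.3·1.8 − 2300 − 2750 = 0 → C_y = 4645 lb.
ΣF_x = 0: no horizontal applied forces, so C_x = 0.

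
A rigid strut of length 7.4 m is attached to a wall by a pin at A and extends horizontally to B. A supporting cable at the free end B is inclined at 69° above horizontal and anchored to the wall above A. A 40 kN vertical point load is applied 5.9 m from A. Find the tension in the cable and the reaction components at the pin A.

T = 34.16 kN, A_x = 12.24 kN, A_y = 8.108 kN

ΣM about A: T·sin69°·7.4 − 40·5.9 = 0 → T = 236/(7.4·0.93358) = 34.1609 ≈ 34.16 kN.
ΣF_x = 0: A_x − T·cos69° = 0 → A_x = 34.1609 × 0.358368 = 12.24 kN.
ΣF_y = 0: A_y + T·sin69° − 40 = 0 → A_y = 40 − 34.1609 × 0.93358 = 8.108 kN.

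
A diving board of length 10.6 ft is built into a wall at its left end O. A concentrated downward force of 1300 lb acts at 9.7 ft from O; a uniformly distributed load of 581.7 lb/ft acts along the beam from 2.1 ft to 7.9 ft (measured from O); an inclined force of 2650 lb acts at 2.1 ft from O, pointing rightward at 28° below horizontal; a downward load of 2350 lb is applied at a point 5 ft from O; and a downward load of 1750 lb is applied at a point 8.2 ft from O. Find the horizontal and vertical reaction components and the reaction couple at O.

O_x = -2340 lb, O_y = 10020 lb, M_O = 58190 lb·ft

Resultant of the distributed load: 581.7 × 5.8 = 3373.86 lb at 5 ft from O.
ΣF_x = 0: O_x + 2650·cos28° = 0 → O_x = -2340 lb.
ΣF_y = 0: O_y − 1300 − 581.7·5.8 − 2650·sin28° − 2350 − 1750 = 0 → O_y = 10020 lb.
ΣM about O: M_O − 1300·9.7 − (581.7·5.8)·5 − 2650·sin28°·2.1 − 2350·5 − 1750·8.2 = 0 → M_O = 58190 lb·ft.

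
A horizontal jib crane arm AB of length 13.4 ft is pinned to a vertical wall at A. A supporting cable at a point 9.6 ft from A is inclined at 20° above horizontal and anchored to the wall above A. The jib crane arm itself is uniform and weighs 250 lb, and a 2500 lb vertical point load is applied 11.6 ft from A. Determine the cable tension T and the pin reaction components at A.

ΣM about A: T·sin20°·9.6 − 250·6.7 − 2500·11.6 = 0 → T = 30675/(9.6·0.34202) = 9342.47 ≈ 9342 lb.
ΣF_x = 0: A_x − T·cos20° = 0 → A_x = 9342.47 × 0.939693 = 8779 lb.
ΣF_y = 0: A_y + T·sin20° − 250 − 2500 = 0 → A_y = 2750 − 9342.47 × 0.34202 = -445.3 lb.

T = 9342 lb, A_x = 8779 lb, A_y = -445.3 lb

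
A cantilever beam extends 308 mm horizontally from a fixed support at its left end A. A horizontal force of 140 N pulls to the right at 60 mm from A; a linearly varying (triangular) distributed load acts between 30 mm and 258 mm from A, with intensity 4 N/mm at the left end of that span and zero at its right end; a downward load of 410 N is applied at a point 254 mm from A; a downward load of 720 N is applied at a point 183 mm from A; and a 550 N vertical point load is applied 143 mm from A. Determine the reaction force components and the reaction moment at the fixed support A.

A_x = -140.0 N, A_y = 2136 N, M_A = 362900 N·mm

Resultant of the triangular load: ½ × 4 × 228 = 456 N, acting at 106 mm from A (one-third of the span from the peak).
ΣF_x = 0: A_x + 140 = 0 → A_x = -140.0 N.
ΣF_y = 0: A_y − ½·4·228 − 410 − 720 − 550 = 0 → A_y = 2136 N.
ΣM about A: M_A − (½·4·228)·106 − 410·254 − 720·183 − 550·143 = 0 → M_A = 362900 N·mm.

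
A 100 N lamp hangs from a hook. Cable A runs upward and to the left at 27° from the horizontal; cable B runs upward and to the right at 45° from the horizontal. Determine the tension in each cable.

T_A = 74.35 N, T_B = 93.69 N

ΣF_x = 0: −T_A·cos27° + T_B·cos45° = 0 → T_B = 1.26007·T_A.
ΣF_y = 0: T_A·sin27° + T_B·sin45° = 100.
Substitute: T_A·(0.45399 + 1.26007·0.707107) = 100 → T_A = 74.3498 ≈ 74.35 N.
Then T_B = 1.26007 × 74.3498 = 93.69 N.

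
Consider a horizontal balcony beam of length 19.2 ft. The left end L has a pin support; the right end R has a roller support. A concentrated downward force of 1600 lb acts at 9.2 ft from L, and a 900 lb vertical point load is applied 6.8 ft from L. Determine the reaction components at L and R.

L_x = 0, L_y = 1415 lb, R_y = 1085 lb

ΣM about L: R_y·19.2 − 1600·9.2 − 900·6.8 = 0 → R_y = 20840/19.2 = 1085.42 ≈ 1085 lb.
ΣF_y = 0: L_y + 1085.42 − 1600 − 900 = 0 → L_y = 1415 lb.
ΣF_x = 0: no horizontal applied forces, so L_x = 0.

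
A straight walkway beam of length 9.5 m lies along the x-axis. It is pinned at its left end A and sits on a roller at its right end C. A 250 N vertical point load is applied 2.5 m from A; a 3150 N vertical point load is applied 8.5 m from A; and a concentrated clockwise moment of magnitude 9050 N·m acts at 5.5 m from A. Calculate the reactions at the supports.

A_x = 0, A_y = -436.8 N, C_y = 3837 N

Taking moments about A: C_y·9.5 − 250·2.5 − 3150·8.5 − 9050 = 0 → C_y = 36450/9.5 = 3836.84 ≈ 3837 N.
ΣF_y = 0: A_y + 3836.84 − 250 − 3150 = 0 → A_y = -436.8 N.
ΣF_x = 0: no horizontal applied forces, so A_x = 0.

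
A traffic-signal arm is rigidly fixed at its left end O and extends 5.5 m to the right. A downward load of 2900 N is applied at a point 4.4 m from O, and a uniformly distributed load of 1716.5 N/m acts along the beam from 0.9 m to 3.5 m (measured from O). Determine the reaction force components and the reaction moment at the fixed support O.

Resultant of the distributed load: 1716.5 × 2.6 = 4462.9 N at 2.2 m from O.
ΣF_x = 0: O_x = 0.
ΣF_y = 0: O_y − 2900 − 1716.5·2.6 = 0 → O_y = 7363 N.
ΣM about O: M_O − 2900·4.4 − (1716.5·2.6)·2.2 = 0 → M_O = 22580 N·m.

O_x = 0, O_y = 7363 N, M_O = 22580 N·m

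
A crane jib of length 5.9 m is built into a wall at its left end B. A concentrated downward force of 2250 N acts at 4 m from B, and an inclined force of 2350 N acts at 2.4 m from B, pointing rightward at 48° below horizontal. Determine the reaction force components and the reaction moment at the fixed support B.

B_x = -1572 N, B_y = 3996 N, M_B = 13190 N·m

ΣF_x = 0: B_x + 2350·cos48° = 0 → B_x = -1572 N.
ΣF_y = 0: B_y − 2250 − 2350·sin48° = 0 → B_y = 3996 N.
ΣM about B: M_B − 2250·4 − 2350·sin48°·2.4 = 0 → M_B = 13190 N·m.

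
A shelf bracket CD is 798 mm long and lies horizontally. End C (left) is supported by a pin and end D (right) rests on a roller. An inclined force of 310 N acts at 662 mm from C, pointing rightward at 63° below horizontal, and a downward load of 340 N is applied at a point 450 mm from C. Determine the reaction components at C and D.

Moments about C: D_y·798 − 310·sin63°·662 − 340·450 = 0 → D_y = 335852/798 = 420.867 ≈ 420.9 N.
ΣF_y = 0: C_y + 420.867 − 310·sin63° − 340 = 0 → C_y = 195.3 N.
ΣF_x = 0: C_x + 310·cos63° = 0 → C_x = -140.7 N.

C_x = -140.7 N, C_y = 195.3 N, D_y = 420.9 N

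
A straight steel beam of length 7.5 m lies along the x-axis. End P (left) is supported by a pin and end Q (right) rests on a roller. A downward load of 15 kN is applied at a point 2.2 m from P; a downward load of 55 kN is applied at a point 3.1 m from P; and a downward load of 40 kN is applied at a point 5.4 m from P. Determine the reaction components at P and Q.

Taking moments about P: Q_y·7.5 − 15·2.2 − 55·3.1 − 40·5.4 = 0 → Q_y = 419.5/7.5 = 55.9333 ≈ 55.93 kN.
ΣF_y = 0: P_y + 55.9333 − 15 − 55 − 40 = 0 → P_y = 54.07 kN.
ΣF_x = 0: no horizontal applied forces, so P_x = 0.

P_x = 0, P_y = 54.07 kN, Q_y = 55.93 kN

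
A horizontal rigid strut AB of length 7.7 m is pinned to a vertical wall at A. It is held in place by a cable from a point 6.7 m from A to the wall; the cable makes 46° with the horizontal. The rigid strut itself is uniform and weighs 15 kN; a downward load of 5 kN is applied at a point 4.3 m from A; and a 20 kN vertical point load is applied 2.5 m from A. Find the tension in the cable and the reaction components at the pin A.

ΣM about A: T·sin46°·6.7 − 15·3.85 − 5·4.3 − 20·2.5 = 0 → T = 129.25/(6.7·0.71934) = 26.8177 ≈ 26.82 kN.
ΣF_x = 0: A_x − T·cos46° = 0 → A_x = 26.8177 × 0.694658 = 18.63 kN.
ΣF_y = 0: A_y + T·sin46° − 15 − 5 − 20 = 0 → A_y = 40 − 26.8177 × 0.71934 = 20.71 kN.

T = 26.82 kN, A_x = 18.63 kN, A_y = 20.71 kN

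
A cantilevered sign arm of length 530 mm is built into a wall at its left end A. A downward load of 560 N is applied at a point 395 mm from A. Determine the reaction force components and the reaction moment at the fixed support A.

ΣF_x = 0: A_x = 0.
ΣF_y = 0: A_y − 560 = 0 → A_y = 560.0 N.
ΣM about A: M_A − 560·395 = 0 → M_A = 221200 N·mm.

A_x = 0, A_y = 560.0 N, M_A = 221200 N·mm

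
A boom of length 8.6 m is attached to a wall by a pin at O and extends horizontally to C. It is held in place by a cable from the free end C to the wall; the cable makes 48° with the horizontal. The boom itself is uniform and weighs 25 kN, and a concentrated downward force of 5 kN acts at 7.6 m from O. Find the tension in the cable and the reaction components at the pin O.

T = 22.77 kN, O_x = 15.23 kN, O_y = 13.08 kN

ΣM about O: T·sin48°·8.6 − 25·4.3 − 5·7.6 = 0 → T = 145.5/(8.6·0.743145) = 22.7662 ≈ 22.77 kN.
ΣF_x = 0: O_x − T·cos48° = 0 → O_x = 22.7662 × 0.669131 = 15.23 kN.
ΣF_y = 0: O_y + T·sin48° − 25 − 5 = 0 → O_y = 30 − 22.7662 × 0.743145 = 13.08 kN.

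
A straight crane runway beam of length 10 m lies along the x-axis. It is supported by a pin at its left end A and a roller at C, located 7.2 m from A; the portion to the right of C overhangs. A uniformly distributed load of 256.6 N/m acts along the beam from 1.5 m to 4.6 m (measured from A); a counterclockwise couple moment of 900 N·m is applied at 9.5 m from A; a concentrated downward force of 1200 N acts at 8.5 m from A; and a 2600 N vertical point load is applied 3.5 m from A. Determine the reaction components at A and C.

A_x = 0, A_y = 1703 N, C_y = 2893 N

Resultant of the distributed load: 256.6 × 3.1 = 795.46 N at 3.05 m from A.
ΣM about A: C_y·7.2 − (256.6·3.1)·3.05 + 900 − 1200·8.5 − 2600·3.5 = 0 → C_y = 20826.153/7.2 = 2892.52 ≈ 2893 N.
ΣF_y = 0: A_y + 2892.52 − 256.6·3.1 − 1200 − 2600 = 0 → A_y = 1703 N.
ΣF_x = 0: no horizontal applied forces, so A_x = 0.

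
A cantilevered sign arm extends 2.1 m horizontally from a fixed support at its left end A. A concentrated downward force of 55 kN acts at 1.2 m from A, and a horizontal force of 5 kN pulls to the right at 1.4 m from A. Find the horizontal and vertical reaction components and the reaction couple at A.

A_x = -5.000 kN, A_y = 55.00 kN, M_A = 66.00 kN·m

ΣF_x = 0: A_x + 5 = 0 → A_x = -5.000 kN.
ΣF_y = 0: A_y − 55 = 0 → A_y = 55.00 kN.
ΣM about A: M_A − 55·1.2 = 0 → M_A = 66.00 kN·m.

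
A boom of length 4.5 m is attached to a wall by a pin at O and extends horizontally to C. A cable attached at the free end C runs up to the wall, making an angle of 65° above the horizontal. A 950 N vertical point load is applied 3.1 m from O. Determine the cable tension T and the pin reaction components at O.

T = 722.1 N, O_x = 305.2 N, O_y = 295.6 N

ΣM about O: T·sin65°·4.5 − 950·3.1 = 0 → T = 2945/(4.5·0.906308) = 722.099 ≈ 722.1 N.
ΣF_x = 0: O_x − T·cos65° = 0 → O_x = 722.099 × 0.422618 = 305.2 N.
ΣF_y = 0: O_y + T·sin65° − 950 = 0 → O_y = 950 − 722.099 × 0.906308 = 295.6 N.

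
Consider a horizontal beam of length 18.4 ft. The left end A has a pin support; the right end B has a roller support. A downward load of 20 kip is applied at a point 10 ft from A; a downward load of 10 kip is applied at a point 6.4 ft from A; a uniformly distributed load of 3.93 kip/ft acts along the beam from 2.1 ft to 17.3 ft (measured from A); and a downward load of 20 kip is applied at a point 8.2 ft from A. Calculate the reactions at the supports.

A_x = 0, A_y = 54.98 kip, B_y = 54.75 kip

Resultant of the distributed load: 3.93 × 15.2 = 59.736 kip at 9.7 ft from A.
Taking moments about A: B_y·18.4 − 20·10 − 10·6.4 − (3.93·15.2)·9.7 − 20·8.2 = 0 → B_y = 1007.4392/18.4 = 54.7521 ≈ 54.75 kip.
ΣF_y = 0: A_y + 54.7521 − 20 − 10 − 3.93·15.2 − 20 = 0 → A_y = 54.98 kip.
ΣF_x = 0: no horizontal applied forces, so A_x = 0.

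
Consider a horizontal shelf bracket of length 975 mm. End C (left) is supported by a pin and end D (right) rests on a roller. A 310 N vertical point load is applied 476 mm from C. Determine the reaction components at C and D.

ΣM about C: D_y·975 − 310·476 = 0 → D_y = 147560/975 = 151.344 ≈ 151.3 N.
ΣF_y = 0: C_y + 151.344 − 310 = 0 → C_y = 158.7 N.
ΣF_x = 0: no horizontal applied forces, so C_x = 0.

C_x = 0, C_y = 158.7 N, D_y = 151.3 N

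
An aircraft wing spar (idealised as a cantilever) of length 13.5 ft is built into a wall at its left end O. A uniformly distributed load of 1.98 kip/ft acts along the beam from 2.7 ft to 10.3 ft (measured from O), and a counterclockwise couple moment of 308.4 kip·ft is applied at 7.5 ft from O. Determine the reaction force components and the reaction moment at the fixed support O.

O_x = 0, O_y = 15.05 kip, M_O = -210.6 kip·ft

Resultant of the distributed load: 1.98 × 7.6 = 15.048 kip at 6.5 ft from O.
ΣF_x = 0: O_x = 0.
ΣF_y = 0: O_y − 1.98·7.6 = 0 → O_y = 15.05 kip.
ΣM about O: M_O − (1.98·7.6)·6.5 + 308.4 = 0 → M_O = -210.6 kip·ft.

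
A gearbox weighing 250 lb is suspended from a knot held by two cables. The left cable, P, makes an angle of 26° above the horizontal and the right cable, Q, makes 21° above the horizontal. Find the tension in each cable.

ΣF_x = 0: −T_P·cos26° + T_Q·cos21° = 0 → T_Q = 0.962739·T_P.
ΣF_y = 0: T_P·sin26° + T_Q·sin21° = 250.
Substitute: T_P·(0.438371 + 0.962739·0.358368) = 250 → T_P = 319.128 ≈ 319.1 lb.
Then T_Q = 0.962739 × 319.128 = 307.2 lb.

T_P = 319.1 lb, T_Q = 307.2 lb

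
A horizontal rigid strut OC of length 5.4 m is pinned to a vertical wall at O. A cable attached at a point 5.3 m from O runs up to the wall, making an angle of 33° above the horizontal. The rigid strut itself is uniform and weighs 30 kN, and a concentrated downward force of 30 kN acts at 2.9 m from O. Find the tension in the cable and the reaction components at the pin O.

ΣM about O: T·sin33°·5.3 − 30·2.7 − 30·2.9 = 0 → T = 168/(5.3·0.544639) = 58.2002 ≈ 58.20 kN.
ΣF_x = 0: O_x − T·cos33° = 0 → O_x = 58.2002 × 0.838671 = 48.81 kN.
ΣF_y = 0: O_y + T·sin33° − 30 − 30 = 0 → O_y = 60 − 58.2002 × 0.544639 = 28.30 kN.

T = 58.20 kN, O_x = 48.81 kN, O_y = 28.30 kN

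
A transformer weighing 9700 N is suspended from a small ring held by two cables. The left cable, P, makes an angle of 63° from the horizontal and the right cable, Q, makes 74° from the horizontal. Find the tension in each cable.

T_P = 3920 N, T_Q = 6457 N

ΣF_x = 0: −T_P·cos63° + T_Q·cos74° = 0 → T_Q = 1.64706·T_P.
ΣF_y = 0: T_P·sin63° + T_Q·sin74° = 9700.
Substitute: T_P·(0.891007 + 1.64706·0.961262) = 9700 → T_P = 3920.36 ≈ 3920 N.
Then T_Q = 1.64706 × 3920.36 = 6457 N.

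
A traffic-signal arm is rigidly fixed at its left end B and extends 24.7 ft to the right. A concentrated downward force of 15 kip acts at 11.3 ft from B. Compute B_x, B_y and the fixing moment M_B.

ΣF_x = 0: B_x = 0.
ΣF_y = 0: B_y − 15 = 0 → B_y = 15.00 kip.
ΣM about B: M_B − 15·11.3 = 0 → M_B = 169.5 kip·ft.

B_x = 0, B_y = 15.00 kip, M_B = 169.5 kip·ft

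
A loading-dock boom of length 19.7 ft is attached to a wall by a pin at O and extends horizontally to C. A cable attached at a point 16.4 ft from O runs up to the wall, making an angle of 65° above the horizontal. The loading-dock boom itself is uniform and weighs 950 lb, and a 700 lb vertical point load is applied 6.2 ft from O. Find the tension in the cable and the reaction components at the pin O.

ΣM about O: T·sin65°·16.4 − 950·9.85 − 700·6.2 = 0 → T = 13697.5/(16.4·0.906308) = 921.556 ≈ 921.6 lb.
ΣF_x = 0: O_x − T·cos65° = 0 → O_x = 921.556 × 0.422618 = 389.5 lb.
ΣF_y = 0: O_y + T·sin65° − 950 − 700 = 0 → O_y = 1650 − 921.556 × 0.906308 = 814.8 lb.

T = 921.6 lb, O_x = 389.5 lb, O_y = 814.8 lb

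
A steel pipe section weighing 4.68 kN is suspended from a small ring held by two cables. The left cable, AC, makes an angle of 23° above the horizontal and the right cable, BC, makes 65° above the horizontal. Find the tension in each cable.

T_AC = 1.979 kN, T_BC = 4.311 kN

ΣF_x = 0: −T_AC·cos23° + T_BC·cos65° = 0 → T_BC = 2.1781·T_AC.
ΣF_y = 0: T_AC·sin23° + T_BC·sin65° = 4.68.
Substitute: T_AC·(0.390731 + 2.1781·0.906308) = 4.68 → T_AC = 1.97906 ≈ 1.979 kN.
Then T_BC = 2.1781 × 1.97906 = 4.311 kN.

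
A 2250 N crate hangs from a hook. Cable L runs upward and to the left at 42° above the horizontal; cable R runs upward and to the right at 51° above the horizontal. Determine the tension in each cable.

ΣF_x = 0: −T_L·cos42° + T_R·cos51° = 0 → T_R = 1.18087·T_L.
ΣF_y = 0: T_L·sin42° + T_R·sin51° = 2250.
Substitute: T_L·(0.669131 + 1.18087·0.777146) = 2250 → T_L = 1417.91 ≈ 1418 N.
Then T_R = 1.18087 × 1417.91 = 1674 N.

T_L = 1418 N, T_R = 1674 N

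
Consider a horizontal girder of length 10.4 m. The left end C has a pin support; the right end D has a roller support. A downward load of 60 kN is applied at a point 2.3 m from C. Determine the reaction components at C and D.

Taking moments about C: D_y·10.4 − 60·2.3 = 0 → D_y = 138/10.4 = 13.2692 ≈ 13.27 kN.
ΣF_y = 0: C_y + 13.2692 − 60 = 0 → C_y = 46.73 kN.
ΣF_x = 0: no horizontal applied forces, so C_x = 0.

C_x = 0, C_y = 46.73 kN, D_y = 13.27 kN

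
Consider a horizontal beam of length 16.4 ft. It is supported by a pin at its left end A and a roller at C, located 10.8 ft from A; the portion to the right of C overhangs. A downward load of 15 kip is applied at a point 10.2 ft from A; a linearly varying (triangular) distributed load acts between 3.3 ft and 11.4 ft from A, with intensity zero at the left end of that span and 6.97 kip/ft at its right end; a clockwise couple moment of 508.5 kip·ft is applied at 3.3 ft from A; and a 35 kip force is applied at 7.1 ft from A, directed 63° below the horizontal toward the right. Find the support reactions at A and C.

Resultant of the triangular load: ½ × 6.97 × 8.1 = 28.2285 kip, acting at 8.7 ft from A (one-third of the span from the peak).
Taking moments about A: C_y·10.8 − 15·10.2 − (½·6.97·8.1)·8.7 − 508.5 − 35·sin63°·7.1 = 0 → C_y = 1128.5/10.8 = 104.491 ≈ 104.5 kip.
ΣF_y = 0: A_y + 104.491 − 15 − ½·6.97·8.1 − 35·sin63° = 0 → A_y = -30.08 kip.
ΣF_x = 0: A_x + 35·cos63° = 0 → A_x = -15.89 kip.

A_x = -15.89 kip, A_y = -30.08 kip, C_y = 104.5 kip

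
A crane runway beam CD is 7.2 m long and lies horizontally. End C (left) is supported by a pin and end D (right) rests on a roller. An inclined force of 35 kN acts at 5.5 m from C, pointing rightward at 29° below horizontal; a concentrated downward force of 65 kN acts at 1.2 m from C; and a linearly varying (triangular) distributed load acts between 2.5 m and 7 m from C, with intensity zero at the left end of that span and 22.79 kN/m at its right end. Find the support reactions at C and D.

Resultant of the triangular load: ½ × 22.79 × 4.5 = 51.2775 kN, acting at 5.5 m from C (one-third of the span from the peak).
ΣM about C: D_y·7.2 − 35·sin29°·5.5 − 65·1.2 − (½·22.79·4.5)·5.5 = 0 → D_y = 453.352/7.2 = 62.9656 ≈ 62.97 kN.
ΣF_y = 0: C_y + 62.9656 − 35·sin29° − 65 − ½·22.79·4.5 = 0 → C_y = 70.28 kN.
ΣF_x = 0: C_x + 35·cos29° = 0 → C_x = -30.61 kN.

C_x = -30.61 kN, C_y = 70.28 kN, D_y = 62.97 kN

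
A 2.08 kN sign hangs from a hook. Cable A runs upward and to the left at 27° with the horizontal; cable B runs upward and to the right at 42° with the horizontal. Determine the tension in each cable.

T_A = 1.656 kN, T_B = 1.985 kN

ΣF_x = 0: −T_A·cos27° + T_B·cos42° = 0 → T_B = 1.19897·T_A.
ΣF_y = 0: T_A·sin27° + T_B·sin42° = 2.08.
Substitute: T_A·(0.45399 + 1.19897·0.669131) = 2.08 → T_A = 1.65571 ≈ 1.656 kN.
Then T_B = 1.19897 × 1.65571 = 1.985 kN.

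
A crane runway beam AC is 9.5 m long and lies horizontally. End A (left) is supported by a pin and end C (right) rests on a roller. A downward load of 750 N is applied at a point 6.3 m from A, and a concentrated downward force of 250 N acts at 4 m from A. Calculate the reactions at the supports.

A_x = 0, A_y = 397.4 N, C_y = 602.6 N

ΣM about A: C_y·9.5 − 750·6.3 − 250·4 = 0 → C_y = 5725/9.5 = 602.632 ≈ 602.6 N.
ΣF_y = 0: A_y + 602.632 − 750 − 250 = 0 → A_y = 397.4 N.
ΣF_x = 0: no horizontal applied forces, so A_x = 0.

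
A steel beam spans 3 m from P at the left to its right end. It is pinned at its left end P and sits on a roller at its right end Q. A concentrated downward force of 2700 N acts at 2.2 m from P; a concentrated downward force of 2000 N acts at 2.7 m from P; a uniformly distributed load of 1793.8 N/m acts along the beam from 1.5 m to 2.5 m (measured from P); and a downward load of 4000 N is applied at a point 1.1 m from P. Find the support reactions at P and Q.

P_x = 0, P_y = 4051 N, Q_y = 6443 N

Resultant of the distributed load: 1793.8 × 1 = 1793.8 N at 2 m from P.
ΣM about P: Q_y·3 − 2700·2.2 − 2000·2.7 − (1793.8·1)·2 − 4000·1.1 = 0 → Q_y = 19327.6/3 = 6442.53 ≈ 6443 N.
ΣF_y = 0: P_y + 6442.53 − 2700 − 2000 − 1793.8·1 − 4000 = 0 → P_y = 4051 N.
ΣF_x = 0: no horizontal applied forces, so P_x = 0.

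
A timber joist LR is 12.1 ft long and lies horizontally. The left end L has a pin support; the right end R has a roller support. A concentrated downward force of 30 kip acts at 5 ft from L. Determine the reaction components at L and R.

Moments about L: R_y·12.1 − 30·5 = 0 → R_y = 150/12.1 = 12.3967 ≈ 12.40 kip.
ΣF_y = 0: L_y + 12.3967 − 30 = 0 → L_y = 17.60 kip.
ΣF_x = 0: no horizontal applied forces, so L_x = 0.

L_x = 0, L_y = 17.60 kip, R_y = 12.40 kip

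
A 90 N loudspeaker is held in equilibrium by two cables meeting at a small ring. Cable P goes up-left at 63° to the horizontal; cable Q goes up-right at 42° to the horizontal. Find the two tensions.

T_P = 69.24 N, T_Q = 42.30 N

ΣF_x = 0: −T_P·cos63° + T_Q·cos42° = 0 → T_Q = 0.610904·T_P.
ΣF_y = 0: T_P·sin63° + T_Q·sin42° = 90.
Substitute: T_P·(0.891007 + 0.610904·0.669131) = 90 → T_P = 69.2424 ≈ 69.24 N.
Then T_Q = 0.610904 × 69.2424 = 42.30 N.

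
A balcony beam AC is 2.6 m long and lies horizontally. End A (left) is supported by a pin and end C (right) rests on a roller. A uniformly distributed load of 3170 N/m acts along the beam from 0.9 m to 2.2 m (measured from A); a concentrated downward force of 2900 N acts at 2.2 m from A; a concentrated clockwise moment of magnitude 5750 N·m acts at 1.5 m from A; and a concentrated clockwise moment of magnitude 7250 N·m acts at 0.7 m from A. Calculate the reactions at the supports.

Resultant of the distributed load: 3170 × 1.3 = 4121 N at 1.55 m from A.
Moments about A: C_y·2.6 − (3170·1.3)·1.55 − 2900·2.2 − 5750 − 7250 = 0 → C_y = 25767.55/2.6 = 9910.6 ≈ 9911 N.
ΣF_y = 0: A_y + 9910.6 − 3170·1.3 − 2900 = 0 → A_y = -2890 N.
ΣF_x = 0: no horizontal applied forces, so A_x = 0.

A_x = 0, A_y = -2890 N, C_y = 9911 N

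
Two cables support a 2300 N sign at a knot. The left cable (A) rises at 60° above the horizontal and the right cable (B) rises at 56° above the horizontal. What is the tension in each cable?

T_A = 1431 N, T_B = 1279 N

ΣF_x = 0: −T_A·cos60° + T_B·cos56° = 0 → T_B = 0.894146·T_A.
ΣF_y = 0: T_A·sin60° + T_B·sin56° = 2300.
Substitute: T_A·(0.866025 + 0.894146·0.829038) = 2300 → T_A = 1430.97 ≈ 1431 N.
Then T_B = 0.894146 × 1430.97 = 1279 N.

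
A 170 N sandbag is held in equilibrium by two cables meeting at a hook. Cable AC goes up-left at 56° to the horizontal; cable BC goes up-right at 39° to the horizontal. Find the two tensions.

ΣF_x = 0: −T_AC·cos56° + T_BC·cos39° = 0 → T_BC = 0.719547·T_AC.
ΣF_y = 0: T_AC·sin56° + T_BC·sin39° = 170.
Substitute: T_AC·(0.829038 + 0.719547·0.62932) = 170 → T_AC = 132.619 ≈ 132.6 N.
Then T_BC = 0.719547 × 132.619 = 95.43 N.

T_AC = 132.6 N, T_BC = 95.43 N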